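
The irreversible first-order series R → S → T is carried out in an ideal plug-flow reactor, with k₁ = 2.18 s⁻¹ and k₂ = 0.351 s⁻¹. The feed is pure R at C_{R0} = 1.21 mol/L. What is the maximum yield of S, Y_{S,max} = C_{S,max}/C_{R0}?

0.704

At the optimum, C_{S,max}/C_{R0} = (k₁/k₂)^[k₂/(k₂−k₁)].
= (2.18/0.351)^(0.351/(0.351−2.18)) = (6.211)^(-0.1919) = 0.7043.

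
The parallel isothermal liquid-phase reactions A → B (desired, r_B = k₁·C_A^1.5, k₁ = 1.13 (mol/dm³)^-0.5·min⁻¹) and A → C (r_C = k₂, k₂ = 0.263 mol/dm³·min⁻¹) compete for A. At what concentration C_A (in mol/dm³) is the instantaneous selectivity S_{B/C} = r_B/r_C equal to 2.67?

0.728 mol/dm³

S_{B/C} = (k₁/k₂)·C_A^1.5 ⇒ C_A = (S·k₂/k₁)^(1/1.5).
= (2.67×0.263/1.13)^(0.6667) = (0.6214)^(0.6667) = 0.728 mol/dm³.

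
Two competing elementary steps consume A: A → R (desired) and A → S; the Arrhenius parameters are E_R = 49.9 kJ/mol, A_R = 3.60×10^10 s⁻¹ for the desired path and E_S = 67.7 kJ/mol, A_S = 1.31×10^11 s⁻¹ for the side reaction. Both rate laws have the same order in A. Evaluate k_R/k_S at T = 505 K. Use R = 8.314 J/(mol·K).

k_R/k_S = (A_R/A_S)·exp[−(E_R−E_S)/(RT)] = (A_R/A_S)·exp[(E_S−E_R)/(RT)].
(E_S−E_R)/(RT) = (67.7−49.9)×10³/(8.314×505) = 17800/4199 = 4.240.
k_R/k_S = (3.60×10^10/1.31×10^11)·exp(4.240) = 0.2748 × 69.38 = 19.1.
Since E_R < E_S, lowering the temperature improves selectivity toward R.

19.1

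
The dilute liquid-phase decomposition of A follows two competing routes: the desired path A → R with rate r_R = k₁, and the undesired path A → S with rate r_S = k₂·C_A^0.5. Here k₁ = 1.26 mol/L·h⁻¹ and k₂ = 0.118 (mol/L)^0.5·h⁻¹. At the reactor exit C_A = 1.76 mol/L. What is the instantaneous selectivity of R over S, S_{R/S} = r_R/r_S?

8.05

S_{R/S} = r_R/r_S = (k₁)/(k₂·C_A^0.5) = (k₁/k₂)·C_A^-0.5.
= (1.26) / (0.118×1.760^0.5) = 1.260/0.1565 = 8.05.
The undesired path is higher order in A, so low C_A (CSTR or dilute feed) favours R.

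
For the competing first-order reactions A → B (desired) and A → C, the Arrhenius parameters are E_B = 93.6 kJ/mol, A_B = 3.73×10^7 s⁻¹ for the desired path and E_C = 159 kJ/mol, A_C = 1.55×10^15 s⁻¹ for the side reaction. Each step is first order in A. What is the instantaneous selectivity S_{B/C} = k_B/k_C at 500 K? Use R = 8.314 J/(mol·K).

With equal orders, S_{B/C} = k_B/k_C = (A_B/A_C)·exp[(E_C−E_B)/(RT)].
(E_C−E_B)/(RT) = (159−93.6)×10³/(8.314×500) = 65400/4157 = 15.73.
k_B/k_C = (3.73×10^7/1.55×10^15)·exp(15.73) = 2.406×10^-8 × 6.800×10^6 = 0.164.
Since E_B < E_C, lowering the temperature improves selectivity toward B.

0.164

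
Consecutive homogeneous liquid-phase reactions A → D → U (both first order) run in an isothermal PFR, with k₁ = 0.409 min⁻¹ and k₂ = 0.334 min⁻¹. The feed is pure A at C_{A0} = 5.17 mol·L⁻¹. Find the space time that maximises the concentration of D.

2.70 min

For first-order series the maximum of C_D occurs at τ_opt = ln(k₂/k₁)/(k₂−k₁).
= ln(0.334/0.409)/(0.334−0.409) = ln(0.8166)/-0.07500 = -0.2026/-0.07500 = 2.70 min.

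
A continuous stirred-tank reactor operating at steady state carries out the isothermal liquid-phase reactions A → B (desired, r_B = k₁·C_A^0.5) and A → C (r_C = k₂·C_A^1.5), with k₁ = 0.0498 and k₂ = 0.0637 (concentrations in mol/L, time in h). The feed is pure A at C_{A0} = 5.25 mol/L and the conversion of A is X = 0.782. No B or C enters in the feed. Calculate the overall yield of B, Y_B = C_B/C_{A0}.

0.317

Exit C_A = C_{A0}(1−X) = 5.25×0.218 = 1.144 mol/L.
Rates in a CSTR are evaluated at the outlet concentration: r_B = 0.0498×1.144^0.5 = 0.05328, r_C = 0.0637×1.144^1.5 = 0.07799.
Fraction of consumed A going to B: r_B/(r_B+r_C) = 0.4059.
C_B = 0.4059·C_{A0}·X = 0.4059×5.25×0.782 = 1.67 mol/L; Y_B = C_B/C_{A0} = 0.317.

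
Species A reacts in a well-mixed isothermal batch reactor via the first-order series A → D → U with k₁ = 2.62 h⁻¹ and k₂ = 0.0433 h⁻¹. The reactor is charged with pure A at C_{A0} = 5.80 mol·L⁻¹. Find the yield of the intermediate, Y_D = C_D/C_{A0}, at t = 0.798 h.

0.857

For first-order series with pure A initially, C_D(t) = k₁C_{A0}/(k₂−k₁)·(e^(−k₁t) − e^(−k₂t)).
e^(−k₁t) = e^(−2.62×0.798) = e^(−2.091) = 0.1236; e^(−k₂t) = e^(−0.03455) = 0.9660.
C_D = 2.62×5.80/(0.0433−2.62) × (0.1236−0.9660) = (-5.897)×(-0.8424) = 4.968 mol·L⁻¹.
Y_D = C_D/C_{A0} = 4.968/5.80 = 0.857.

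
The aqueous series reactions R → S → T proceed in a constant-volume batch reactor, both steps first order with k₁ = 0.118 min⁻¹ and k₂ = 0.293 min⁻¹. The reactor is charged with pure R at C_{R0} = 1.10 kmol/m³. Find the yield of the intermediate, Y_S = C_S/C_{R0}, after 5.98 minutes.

Solving the coupled first-order balances gives C_S(t) = [k₁/(k₂−k₁)]·C_{R0}·(e^(−k₁t) − e^(−k₂t)).
e^(−k₁t) = e^(−0.118×5.98) = e^(−0.7056) = 0.4938; e^(−k₂t) = e^(−1.752) = 0.1734.
C_S = 0.118×1.10/(0.293−0.118) × (0.4938−0.1734) = 0.7417×0.3204 = 0.2376 kmol/m³.
Y_S = C_S/C_{R0} = 0.2376/1.10 = 0.216.

0.216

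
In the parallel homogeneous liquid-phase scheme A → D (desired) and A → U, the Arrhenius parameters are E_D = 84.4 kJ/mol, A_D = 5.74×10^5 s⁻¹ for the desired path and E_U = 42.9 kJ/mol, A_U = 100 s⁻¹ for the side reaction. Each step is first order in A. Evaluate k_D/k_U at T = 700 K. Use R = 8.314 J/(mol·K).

4.59

k_D/k_U = (A_D/A_U)·exp[−(E_D−E_U)/(RT)] = (A_D/A_U)·exp[(E_U−E_D)/(RT)].
(E_U−E_D)/(RT) = (42.9−84.4)×10³/(8.314×700) = -41500/5820 = -7.131.
k_D/k_U = (5.74×10^5/100)·exp(-7.131) = 5740 × 8.001×10^-4 = 4.59.
Since E_D > E_U, raising the temperature improves selectivity toward D.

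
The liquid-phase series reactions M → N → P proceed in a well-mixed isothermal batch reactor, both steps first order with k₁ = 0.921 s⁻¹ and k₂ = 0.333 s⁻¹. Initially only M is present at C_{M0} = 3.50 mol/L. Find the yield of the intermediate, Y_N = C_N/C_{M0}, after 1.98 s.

0.557

Solving the coupled first-order balances gives C_N(t) = [k₁/(k₂−k₁)]·C_{M0}·(e^(−k₁t) − e^(−k₂t)).
e^(−k₁t) = e^(−0.921×1.98) = e^(−1.824) = 0.1614; e^(−k₂t) = e^(−0.6593) = 0.5172.
C_N = 0.921×3.50/(0.333−0.921) × (0.1614−0.5172) = (-5.482)×(-0.3557) = 1.950 mol/L.
Y_N = C_N/C_{M0} = 1.950/3.50 = 0.557.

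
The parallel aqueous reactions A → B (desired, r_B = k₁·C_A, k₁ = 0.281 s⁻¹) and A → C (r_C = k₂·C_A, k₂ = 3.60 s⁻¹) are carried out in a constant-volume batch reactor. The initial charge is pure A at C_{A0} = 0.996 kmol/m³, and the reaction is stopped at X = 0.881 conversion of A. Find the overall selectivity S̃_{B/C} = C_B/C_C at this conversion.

0.0781

C_A = C_{A0}(1−X) = 0.1185 kmol/m³.
Both paths are first order in A, so the instantaneous fraction to B is constant: dC_B/d(−C_A) = k₁/(k₁+k₂) = 0.07240.
C_B = 0.07240·(C_{A0}−C_A) = 0.07240×0.8775 = 0.0635 kmol/m³.
C_C = (C_{A0}−C_A)−C_B = 0.8139 kmol/m³; S̃_{B/C} = 0.06353/0.8139 = 0.0781.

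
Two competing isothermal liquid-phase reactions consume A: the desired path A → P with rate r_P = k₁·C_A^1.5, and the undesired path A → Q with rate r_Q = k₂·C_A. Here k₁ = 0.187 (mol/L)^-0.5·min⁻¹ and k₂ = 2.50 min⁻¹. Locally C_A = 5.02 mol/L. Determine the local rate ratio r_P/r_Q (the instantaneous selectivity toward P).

S_{P/Q} = r_P/r_Q = (k₁·C_A^1.5)/(k₂·C_A) = (k₁/k₂)·C_A^0.5.
= (0.187×5.020^1.5) / (2.50×5.020) = 2.103/12.55 = 0.168.
Since the desired path is higher order in A, keeping C_A high (PFR or concentrated feed) favours P.

0.168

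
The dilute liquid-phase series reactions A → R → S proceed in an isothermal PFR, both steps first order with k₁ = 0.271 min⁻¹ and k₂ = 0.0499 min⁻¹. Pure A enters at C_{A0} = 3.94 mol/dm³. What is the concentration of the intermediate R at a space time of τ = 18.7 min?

1.87 mol/dm³

The intermediate concentration in a first-order A→B→C sequence is C_R = k₁C_{A0}(e^(−k₁τ) − e^(−k₂τ))/(k₂−k₁).
e^(−k₁τ) = e^(−0.271×18.7) = e^(−5.068) = 0.006297; e^(−k₂τ) = e^(−0.9331) = 0.3933.
C_R = 0.271×3.94/(0.0499−0.271) × (0.006297−0.3933) = (-4.829)×(-0.3870) = 1.869 mol/dm³.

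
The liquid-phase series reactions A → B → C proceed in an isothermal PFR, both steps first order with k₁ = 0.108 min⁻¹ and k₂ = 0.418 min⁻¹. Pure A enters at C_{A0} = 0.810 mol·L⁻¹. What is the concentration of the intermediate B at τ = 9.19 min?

0.0985 mol·L⁻¹

For first-order series with pure A initially, C_B(τ) = k₁C_{A0}/(k₂−k₁)·(e^(−k₁τ) − e^(−k₂τ)).
e^(−k₁τ) = e^(−0.108×9.19) = e^(−0.9925) = 0.3706; e^(−k₂τ) = e^(−3.841) = 0.02146.
C_B = 0.108×0.810/(0.418−0.108) × (0.3706−0.02146) = 0.2822×0.3492 = 0.09854 mol·L⁻¹.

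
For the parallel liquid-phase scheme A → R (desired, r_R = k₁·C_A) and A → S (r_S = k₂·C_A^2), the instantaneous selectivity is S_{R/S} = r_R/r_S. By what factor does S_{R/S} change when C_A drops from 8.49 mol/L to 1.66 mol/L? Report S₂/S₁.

5.11

S_{R/S} = (k₁/k₂)·C_A⁻¹, so S₂/S₁ = (C_{A,2}/C_{A,1})⁻¹.
= 8.49/1.66 = 5.11.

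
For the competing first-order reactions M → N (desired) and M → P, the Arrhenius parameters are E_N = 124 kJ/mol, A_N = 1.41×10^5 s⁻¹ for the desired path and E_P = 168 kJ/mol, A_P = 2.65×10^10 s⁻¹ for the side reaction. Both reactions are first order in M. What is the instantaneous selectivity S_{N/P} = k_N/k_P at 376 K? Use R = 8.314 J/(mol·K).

6.90

k_N/k_P = (A_N/A_P)·exp[−(E_N−E_P)/(RT)] = (A_N/A_P)·exp[(E_P−E_N)/(RT)].
(E_P−E_N)/(RT) = (168−124)×10³/(8.314×376) = 44000/3126 = 14.08.
k_N/k_P = (1.41×10^5/2.65×10^10)·exp(14.08) = 5.321×10^-6 × 1.297×10^6 = 6.90.
Since E_N < E_P, lowering the temperature improves selectivity toward N.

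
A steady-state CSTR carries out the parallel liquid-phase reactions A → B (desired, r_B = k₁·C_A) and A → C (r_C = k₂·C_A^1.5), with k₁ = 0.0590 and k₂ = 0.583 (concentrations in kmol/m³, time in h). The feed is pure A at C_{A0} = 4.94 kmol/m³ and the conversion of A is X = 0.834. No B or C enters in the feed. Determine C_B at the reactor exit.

Exit C_A = C_{A0}(1−X) = 4.94×0.166 = 0.8200 kmol/m³.
Rates in a CSTR are evaluated at the outlet concentration: r_B = 0.0590×0.8200 = 0.04838, r_C = 0.583×0.8200^1.5 = 0.4329.
Fraction of consumed A going to B: r_B/(r_B+r_C) = 0.1005.
C_B = 0.1005·C_{A0}·X = 0.1005×4.94×0.834 = 0.414 kmol/m³.

0.414 kmol/m³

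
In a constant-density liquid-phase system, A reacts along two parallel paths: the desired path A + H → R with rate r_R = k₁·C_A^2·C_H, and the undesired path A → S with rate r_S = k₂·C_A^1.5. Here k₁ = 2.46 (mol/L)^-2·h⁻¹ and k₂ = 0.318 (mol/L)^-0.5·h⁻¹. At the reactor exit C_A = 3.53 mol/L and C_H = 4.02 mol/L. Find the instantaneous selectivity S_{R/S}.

58.4

S_{R/S} = r_R/r_S = (k₁·C_A^2·C_H)/(k₂·C_A^1.5) = (k₁/k₂)·C_A^0.5·C_H.
= (2.46×3.530^2×4.020) / (0.318×3.530^1.5) = 123.2/2.109 = 58.4.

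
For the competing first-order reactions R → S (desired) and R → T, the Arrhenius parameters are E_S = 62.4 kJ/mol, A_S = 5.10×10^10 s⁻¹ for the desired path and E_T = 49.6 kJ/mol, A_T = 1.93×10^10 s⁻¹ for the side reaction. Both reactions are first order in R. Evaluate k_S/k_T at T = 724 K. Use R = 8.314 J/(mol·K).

0.315

Since both paths have the same order in R, the concentration cancels and S_{S/T} = k_S/k_T = (A_S/A_T)·exp[(E_T−E_S)/(RT)].
(E_T−E_S)/(RT) = (49.6−62.4)×10³/(8.314×724) = -12800/6019 = -2.126.
k_S/k_T = (5.10×10^10/1.93×10^10)·exp(-2.126) = 2.642 × 0.1193 = 0.315.
Since E_S > E_T, raising the temperature improves selectivity toward S.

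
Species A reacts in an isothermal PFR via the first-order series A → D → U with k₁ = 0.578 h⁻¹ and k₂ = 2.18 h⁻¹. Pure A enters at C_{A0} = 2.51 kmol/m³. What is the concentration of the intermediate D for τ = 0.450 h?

The intermediate concentration in a first-order A→B→C sequence is C_D = k₁C_{A0}(e^(−k₁τ) − e^(−k₂τ))/(k₂−k₁).
e^(−k₁τ) = e^(−0.578×0.450) = e^(−0.2601) = 0.7710; e^(−k₂τ) = e^(−0.9810) = 0.3749.
C_D = 0.578×2.51/(2.18−0.578) × (0.7710−0.3749) = 0.9056×0.3960 = 0.3587 kmol/m³.

0.359 kmol/m³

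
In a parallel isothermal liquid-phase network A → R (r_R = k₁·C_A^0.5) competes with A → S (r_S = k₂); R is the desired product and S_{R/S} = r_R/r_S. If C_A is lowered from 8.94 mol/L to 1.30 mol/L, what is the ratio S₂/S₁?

S_{R/S} = (k₁/k₂)·C_A^0.5, so S₂/S₁ = (C_{A,2}/C_{A,1})^0.5.
= (1.30/8.94)^0.5 = (0.1454)^0.5 = 0.381.

0.381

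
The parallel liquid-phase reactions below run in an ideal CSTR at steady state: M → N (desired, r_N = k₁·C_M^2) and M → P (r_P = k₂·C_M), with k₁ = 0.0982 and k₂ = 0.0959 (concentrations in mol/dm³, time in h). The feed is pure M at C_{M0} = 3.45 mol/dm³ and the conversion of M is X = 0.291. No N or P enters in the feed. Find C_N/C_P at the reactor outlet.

Exit C_M = C_{M0}(1−X) = 3.45×0.709 = 2.446 mol/dm³.
In a CSTR the entire volume is at exit conditions, so r_N = 0.0982×2.446^2 = 0.5875 and r_P = 0.0959×2.446 = 0.2346.
Overall selectivity = C_N/C_P = r_Nτ/(r_Pτ) = r_N/r_P = 2.50.

2.50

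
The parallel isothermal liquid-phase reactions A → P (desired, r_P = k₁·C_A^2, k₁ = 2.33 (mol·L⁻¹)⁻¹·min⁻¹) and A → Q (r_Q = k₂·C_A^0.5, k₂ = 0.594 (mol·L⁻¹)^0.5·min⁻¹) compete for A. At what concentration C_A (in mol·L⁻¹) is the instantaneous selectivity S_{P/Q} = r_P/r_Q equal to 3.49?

S_{P/Q} = (k₁/k₂)·C_A^1.5 ⇒ C_A = (S·k₂/k₁)^(1/1.5).
= (3.49×0.594/2.33)^(0.6667) = (0.8897)^(0.6667) = 0.925 mol·L⁻¹.

0.925 mol·L⁻¹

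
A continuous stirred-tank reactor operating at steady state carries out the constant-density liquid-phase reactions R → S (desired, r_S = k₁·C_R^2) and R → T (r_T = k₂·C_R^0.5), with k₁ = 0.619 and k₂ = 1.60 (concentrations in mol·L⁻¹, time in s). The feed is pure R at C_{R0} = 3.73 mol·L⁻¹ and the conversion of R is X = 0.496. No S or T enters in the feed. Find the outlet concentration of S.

Exit C_R = C_{R0}(1−X) = 3.73×0.504 = 1.880 mol·L⁻¹.
A CSTR operates uniformly at the exit composition, giving r_S = 2.188 and r_T = 2.194 (each k·C_R^n at C_R = 1.880).
Fraction of consumed R going to S: r_S/(r_S+r_T) = 0.4993.
C_S = 0.4993·C_{R0}·X = 0.4993×3.73×0.496 = 0.924 mol·L⁻¹.

0.924 mol·L⁻¹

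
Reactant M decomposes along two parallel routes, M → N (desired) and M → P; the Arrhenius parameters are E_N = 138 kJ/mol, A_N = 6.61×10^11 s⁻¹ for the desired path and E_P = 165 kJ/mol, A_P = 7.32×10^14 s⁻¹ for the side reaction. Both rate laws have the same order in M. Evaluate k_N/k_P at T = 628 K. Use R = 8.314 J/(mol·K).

0.159

With equal orders, S_{N/P} = k_N/k_P = (A_N/A_P)·exp[(E_P−E_N)/(RT)].
(E_P−E_N)/(RT) = (165−138)×10³/(8.314×628) = 27000/5221 = 5.171.
k_N/k_P = (6.61×10^11/7.32×10^14)·exp(5.171) = 9.030×10^-4 × 176.1 = 0.159.
Since E_N < E_P, lowering the temperature improves selectivity toward N.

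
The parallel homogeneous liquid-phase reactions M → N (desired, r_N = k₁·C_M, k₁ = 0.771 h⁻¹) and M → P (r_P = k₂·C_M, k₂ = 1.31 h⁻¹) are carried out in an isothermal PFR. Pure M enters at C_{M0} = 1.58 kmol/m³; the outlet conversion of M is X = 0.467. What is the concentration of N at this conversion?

0.273 kmol/m³

C_M = C_{M0}(1−X) = 0.8421 kmol/m³.
Both paths are first order in M, so the instantaneous fraction to N is constant: dC_N/d(−C_M) = k₁/(k₁+k₂) = 0.3705.
C_N = 0.3705·(C_{M0}−C_M) = 0.3705×0.7379 = 0.273 kmol/m³.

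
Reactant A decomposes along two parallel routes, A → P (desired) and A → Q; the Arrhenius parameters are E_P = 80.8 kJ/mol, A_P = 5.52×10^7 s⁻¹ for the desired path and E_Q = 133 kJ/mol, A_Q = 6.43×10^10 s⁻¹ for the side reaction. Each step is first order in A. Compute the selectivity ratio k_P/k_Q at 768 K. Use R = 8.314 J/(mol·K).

3.05

With equal orders, S_{P/Q} = k_P/k_Q = (A_P/A_Q)·exp[(E_Q−E_P)/(RT)].
(E_Q−E_P)/(RT) = (133−80.8)×10³/(8.314×768) = 52200/6385 = 8.175.
k_P/k_Q = (5.52×10^7/6.43×10^10)·exp(8.175) = 8.585×10^-4 × 3552 = 3.05.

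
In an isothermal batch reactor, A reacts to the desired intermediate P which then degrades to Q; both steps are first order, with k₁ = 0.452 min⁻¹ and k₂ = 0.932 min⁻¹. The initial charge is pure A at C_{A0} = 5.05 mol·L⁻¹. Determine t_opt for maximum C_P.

1.51 min

The intermediate peaks when r₁ = r₂, i.e. k₁e^(−k₁t) = k₂e^(−k₂t), giving t_opt = ln(k₂/k₁)/(k₂−k₁).
= ln(0.932/0.452)/(0.932−0.452) = ln(2.062)/0.4800 = 0.7237/0.4800 = 1.51 min.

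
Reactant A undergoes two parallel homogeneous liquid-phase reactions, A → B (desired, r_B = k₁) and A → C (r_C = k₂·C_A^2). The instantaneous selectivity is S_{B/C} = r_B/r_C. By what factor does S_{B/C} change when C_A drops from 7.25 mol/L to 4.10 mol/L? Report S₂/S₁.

3.13

S_{B/C} = (k₁/k₂)·C_A^-2, so S₂/S₁ = (C_{A,2}/C_{A,1})^-2.
= (4.10/7.25)^(-2) = (0.5655)^(-2) = 3.13.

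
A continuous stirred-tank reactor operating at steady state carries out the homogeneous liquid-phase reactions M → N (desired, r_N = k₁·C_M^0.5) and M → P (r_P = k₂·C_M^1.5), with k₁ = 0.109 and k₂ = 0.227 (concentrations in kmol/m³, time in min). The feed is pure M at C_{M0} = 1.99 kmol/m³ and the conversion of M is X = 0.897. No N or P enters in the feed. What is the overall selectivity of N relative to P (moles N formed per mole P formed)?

Exit C_M = C_{M0}(1−X) = 1.99×0.103 = 0.2050 kmol/m³.
Rates in a CSTR are evaluated at the outlet concentration: r_N = 0.109×0.2050^0.5 = 0.04935, r_P = 0.227×0.2050^1.5 = 0.02106.
Overall selectivity = C_N/C_P = r_Nτ/(r_Pτ) = r_N/r_P = 2.34.

2.34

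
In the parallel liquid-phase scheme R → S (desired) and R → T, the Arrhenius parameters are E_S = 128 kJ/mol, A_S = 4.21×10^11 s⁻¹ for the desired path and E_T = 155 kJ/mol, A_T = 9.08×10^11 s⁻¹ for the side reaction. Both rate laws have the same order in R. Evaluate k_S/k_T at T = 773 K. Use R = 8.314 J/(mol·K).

31.0

With equal orders, S_{S/T} = k_S/k_T = (A_S/A_T)·exp[(E_T−E_S)/(RT)].
(E_T−E_S)/(RT) = (155−128)×10³/(8.314×773) = 27000/6427 = 4.201.
k_S/k_T = (4.21×10^11/9.08×10^11)·exp(4.201) = 0.4637 × 66.77 = 31.0.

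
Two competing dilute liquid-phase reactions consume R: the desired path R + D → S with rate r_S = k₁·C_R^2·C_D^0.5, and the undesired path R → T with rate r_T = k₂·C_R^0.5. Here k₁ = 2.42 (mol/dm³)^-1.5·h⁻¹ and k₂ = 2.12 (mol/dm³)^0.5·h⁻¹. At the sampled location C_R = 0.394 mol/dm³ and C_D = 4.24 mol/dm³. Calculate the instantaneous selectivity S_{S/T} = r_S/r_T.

0.581

S_{S/T} = r_S/r_T = (k₁·C_R^2·C_D^0.5)/(k₂·C_R^0.5) = (k₁/k₂)·C_R^1.5·C_D^0.5.
= (2.42×0.3940^2×4.240^0.5) / (2.12×0.3940^0.5) = 0.7736/1.331 = 0.581.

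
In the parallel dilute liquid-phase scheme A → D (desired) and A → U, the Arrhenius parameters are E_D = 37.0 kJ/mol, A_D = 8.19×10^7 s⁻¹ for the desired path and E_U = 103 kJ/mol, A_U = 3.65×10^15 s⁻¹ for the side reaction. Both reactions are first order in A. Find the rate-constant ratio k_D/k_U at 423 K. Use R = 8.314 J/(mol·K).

With equal orders, S_{D/U} = k_D/k_U = (A_D/A_U)·exp[(E_U−E_D)/(RT)].
(E_U−E_D)/(RT) = (103−37.0)×10³/(8.314×423) = 66000/3517 = 18.77.
k_D/k_U = (8.19×10^7/3.65×10^15)·exp(18.77) = 2.244×10^-8 × 1.414×10^8 = 3.17.

3.17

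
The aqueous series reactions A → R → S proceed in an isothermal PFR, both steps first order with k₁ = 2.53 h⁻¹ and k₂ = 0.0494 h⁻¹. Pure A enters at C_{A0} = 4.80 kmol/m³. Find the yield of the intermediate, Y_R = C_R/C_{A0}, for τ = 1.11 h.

0.904

Solving the coupled first-order balances gives C_R(τ) = [k₁/(k₂−k₁)]·C_{A0}·(e^(−k₁τ) − e^(−k₂τ)).
e^(−k₁τ) = e^(−2.53×1.11) = e^(−2.808) = 0.06031; e^(−k₂τ) = e^(−0.05483) = 0.9466.
C_R = 2.53×4.80/(0.0494−2.53) × (0.06031−0.9466) = (-4.896)×(-0.8863) = 4.339 kmol/m³.
Y_R = C_R/C_{A0} = 4.339/4.80 = 0.904.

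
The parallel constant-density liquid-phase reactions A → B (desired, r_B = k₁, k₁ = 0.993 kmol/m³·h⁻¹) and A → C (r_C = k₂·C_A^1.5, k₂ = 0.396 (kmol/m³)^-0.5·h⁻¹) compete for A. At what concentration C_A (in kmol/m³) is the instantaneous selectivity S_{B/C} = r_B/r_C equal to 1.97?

1.17 kmol/m³

S_{B/C} = (k₁/k₂)·C_A^-1.5 ⇒ C_A = (S·k₂/k₁)^(1/(-1.5)).
= (1.97×0.396/0.993)^(-0.6667) = (0.7856)^(-0.6667) = 1.17 kmol/m³.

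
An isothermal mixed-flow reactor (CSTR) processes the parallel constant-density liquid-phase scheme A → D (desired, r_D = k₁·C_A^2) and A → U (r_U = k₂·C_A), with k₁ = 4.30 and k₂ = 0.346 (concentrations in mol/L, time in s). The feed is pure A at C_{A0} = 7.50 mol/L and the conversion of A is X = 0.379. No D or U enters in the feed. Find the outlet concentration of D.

Exit C_A = C_{A0}(1−X) = 7.50×0.621 = 4.657 mol/L.
A CSTR operates uniformly at the exit composition, giving r_D = 93.28 and r_U = 1.611 (each k·C_A^n at C_A = 4.657).
Fraction of consumed A going to D: r_D/(r_D+r_U) = 0.9830.
C_D = 0.9830·C_{A0}·X = 0.9830×7.50×0.379 = 2.79 mol/L.

2.79 mol/L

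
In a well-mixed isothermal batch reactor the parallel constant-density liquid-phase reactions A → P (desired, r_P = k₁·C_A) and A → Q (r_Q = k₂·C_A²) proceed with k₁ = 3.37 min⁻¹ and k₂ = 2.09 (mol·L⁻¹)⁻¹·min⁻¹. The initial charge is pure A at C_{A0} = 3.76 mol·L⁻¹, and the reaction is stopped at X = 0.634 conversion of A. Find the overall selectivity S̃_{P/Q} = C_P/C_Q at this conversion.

0.658

C_A = C_{A0}(1−X) = 1.376 mol·L⁻¹.
Along a PFR/batch, dC_P/dC_A = −r_P/(r_P+r_Q) = −k₁/(k₁+k₂·C_A).
Integrating from C_{A0} to C_A: C_P = (3.37/2.09)·ln[(3.37+2.09·3.76)/(3.37+2.09·1.38)] = 1.612·ln(11.23/6.246) = 0.9457 mol·L⁻¹.
C_Q = (C_{A0}−C_A)−C_P = 1.438 mol·L⁻¹; S̃_{P/Q} = 0.9457/1.438 = 0.658.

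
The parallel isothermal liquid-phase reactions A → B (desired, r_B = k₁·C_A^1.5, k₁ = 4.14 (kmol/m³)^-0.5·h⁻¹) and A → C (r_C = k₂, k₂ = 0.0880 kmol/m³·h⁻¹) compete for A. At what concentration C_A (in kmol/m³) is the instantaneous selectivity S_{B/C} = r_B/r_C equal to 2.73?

0.150 kmol/m³

S_{B/C} = (k₁/k₂)·C_A^1.5 ⇒ C_A = (S·k₂/k₁)^(1/1.5).
= (2.73×0.0880/4.14)^(0.6667) = (0.05803)^(0.6667) = 0.150 kmol/m³.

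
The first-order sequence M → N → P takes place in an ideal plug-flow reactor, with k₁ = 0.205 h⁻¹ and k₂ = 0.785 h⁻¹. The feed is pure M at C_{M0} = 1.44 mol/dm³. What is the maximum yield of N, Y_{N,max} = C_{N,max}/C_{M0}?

0.162

For a first-order series the maximum intermediate yield is C_{N,max}/C_{M0} = (k₁/k₂)^[k₂/(k₂−k₁)].
= (0.205/0.785)^(0.785/(0.785−0.205)) = (0.2611)^(1.353) = 0.1625.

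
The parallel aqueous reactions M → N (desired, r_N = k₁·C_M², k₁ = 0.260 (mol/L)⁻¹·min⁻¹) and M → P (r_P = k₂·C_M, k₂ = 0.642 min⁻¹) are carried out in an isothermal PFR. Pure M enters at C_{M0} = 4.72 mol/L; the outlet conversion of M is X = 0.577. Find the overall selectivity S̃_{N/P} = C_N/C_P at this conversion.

1.32

C_M = C_{M0}(1−X) = 1.997 mol/L.
Along a PFR/batch, dC_P/dC_M = −r_P/(r_N+r_P) = −k₂/(k₂+k₁·C_M).
Integrating from C_{M0} to C_M: C_P = (0.642/0.260)·ln[(0.642+0.260·4.72)/(0.642+0.260·2.00)] = 2.469·ln(1.869/1.161) = 1.176 mol/L.
Then C_N = (C_{M0}−C_M) − C_P = 2.723 − 1.176 = 1.548 mol/L.
S̃_{N/P} = C_N/C_P = 1.548/1.176 = 1.32.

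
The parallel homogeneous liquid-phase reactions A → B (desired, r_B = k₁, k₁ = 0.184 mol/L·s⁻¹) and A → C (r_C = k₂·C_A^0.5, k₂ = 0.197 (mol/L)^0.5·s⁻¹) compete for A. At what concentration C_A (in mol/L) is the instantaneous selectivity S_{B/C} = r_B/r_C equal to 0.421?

S_{B/C} = (k₁/k₂)·C_A^-0.5 ⇒ C_A = (S·k₂/k₁)^(-2).
= (0.421×0.197/0.184)^(-2) = (0.4507)^(-2) = 4.92 mol/L.

4.92 mol/L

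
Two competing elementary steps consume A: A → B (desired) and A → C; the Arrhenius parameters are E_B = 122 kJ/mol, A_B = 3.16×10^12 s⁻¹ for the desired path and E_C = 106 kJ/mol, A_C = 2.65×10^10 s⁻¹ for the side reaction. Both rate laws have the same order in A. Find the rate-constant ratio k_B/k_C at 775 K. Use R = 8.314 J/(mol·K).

9.95

With equal orders, S_{B/C} = k_B/k_C = (A_B/A_C)·exp[(E_C−E_B)/(RT)].
(E_C−E_B)/(RT) = (106−122)×10³/(8.314×775) = -16000/6443 = -2.483.
k_B/k_C = (3.16×10^12/2.65×10^10)·exp(-2.483) = 119.2 × 0.08348 = 9.95.
Since E_B > E_C, raising the temperature improves selectivity toward B.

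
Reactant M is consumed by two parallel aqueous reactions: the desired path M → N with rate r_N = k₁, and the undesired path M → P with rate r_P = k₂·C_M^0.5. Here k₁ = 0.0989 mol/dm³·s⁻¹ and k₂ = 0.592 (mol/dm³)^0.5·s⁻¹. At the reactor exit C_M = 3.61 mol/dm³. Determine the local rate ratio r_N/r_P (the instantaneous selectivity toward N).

0.0879

S_{N/P} = r_N/r_P = (k₁)/(k₂·C_M^0.5) = (k₁/k₂)·C_M^-0.5.
= (0.0989) / (0.592×3.610^0.5) = 0.09890/1.125 = 0.0879.
The undesired path is higher order in M, so low C_M (CSTR or dilute feed) favours N.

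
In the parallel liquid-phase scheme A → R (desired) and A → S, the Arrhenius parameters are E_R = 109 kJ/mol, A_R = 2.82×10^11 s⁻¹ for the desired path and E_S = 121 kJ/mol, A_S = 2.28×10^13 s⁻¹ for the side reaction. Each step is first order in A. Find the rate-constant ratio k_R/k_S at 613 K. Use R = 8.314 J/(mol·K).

Since both paths have the same order in A, the concentration cancels and S_{R/S} = k_R/k_S = (A_R/A_S)·exp[(E_S−E_R)/(RT)].
(E_S−E_R)/(RT) = (121−109)×10³/(8.314×613) = 12000/5096 = 2.355.
k_R/k_S = (2.82×10^11/2.28×10^13)·exp(2.355) = 0.01237 × 10.53 = 0.130.

0.130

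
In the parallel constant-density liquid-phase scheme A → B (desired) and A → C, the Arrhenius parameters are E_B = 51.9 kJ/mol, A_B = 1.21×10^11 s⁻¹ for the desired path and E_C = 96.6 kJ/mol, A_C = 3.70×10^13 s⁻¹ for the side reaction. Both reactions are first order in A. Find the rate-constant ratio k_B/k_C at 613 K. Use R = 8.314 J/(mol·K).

Since both paths have the same order in A, the concentration cancels and S_{B/C} = k_B/k_C = (A_B/A_C)·exp[(E_C−E_B)/(RT)].
(E_C−E_B)/(RT) = (96.6−51.9)×10³/(8.314×613) = 44700/5096 = 8.771.
k_B/k_C = (1.21×10^11/3.70×10^13)·exp(8.771) = 0.003270 × 6443 = 21.1.
Since E_B < E_C, lowering the temperature improves selectivity toward B.

21.1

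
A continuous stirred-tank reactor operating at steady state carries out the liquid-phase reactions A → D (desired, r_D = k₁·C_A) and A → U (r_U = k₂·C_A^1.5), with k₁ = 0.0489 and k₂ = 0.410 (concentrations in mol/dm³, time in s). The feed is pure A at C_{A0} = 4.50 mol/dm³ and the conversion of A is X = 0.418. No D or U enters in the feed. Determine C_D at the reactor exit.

Exit C_A = C_{A0}(1−X) = 4.50×0.582 = 2.619 mol/dm³.
In a CSTR the entire volume is at exit conditions, so r_D = 0.0489×2.619 = 0.1281 and r_U = 0.410×2.619^1.5 = 1.738.
Fraction of consumed A going to D: r_D/(r_D+r_U) = 0.06864.
C_D = 0.06864·C_{A0}·X = 0.06864×4.50×0.418 = 0.129 mol/dm³.

0.129 mol/dm³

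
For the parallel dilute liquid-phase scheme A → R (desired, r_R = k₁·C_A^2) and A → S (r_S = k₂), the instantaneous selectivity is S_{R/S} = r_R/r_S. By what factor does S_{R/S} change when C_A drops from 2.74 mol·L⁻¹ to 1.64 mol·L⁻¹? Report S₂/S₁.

S_{R/S} = (k₁/k₂)·C_A^2, so S₂/S₁ = (C_{A,2}/C_{A,1})^2.
= (1.64/2.74)^2 = (0.5985)^2 = 0.358.

0.358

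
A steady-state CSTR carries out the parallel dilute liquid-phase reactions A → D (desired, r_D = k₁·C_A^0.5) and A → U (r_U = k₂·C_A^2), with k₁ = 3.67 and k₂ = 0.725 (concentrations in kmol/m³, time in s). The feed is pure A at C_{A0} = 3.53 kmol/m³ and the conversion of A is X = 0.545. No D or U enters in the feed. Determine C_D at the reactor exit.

Exit C_A = C_{A0}(1−X) = 3.53×0.455 = 1.606 kmol/m³.
A CSTR operates uniformly at the exit composition, giving r_D = 4.651 and r_U = 1.870 (each k·C_A^n at C_A = 1.606).
Fraction of consumed A going to D: r_D/(r_D+r_U) = 0.7132.
C_D = 0.7132·C_{A0}·X = 0.7132×3.53×0.545 = 1.37 kmol/m³.

1.37 kmol/m³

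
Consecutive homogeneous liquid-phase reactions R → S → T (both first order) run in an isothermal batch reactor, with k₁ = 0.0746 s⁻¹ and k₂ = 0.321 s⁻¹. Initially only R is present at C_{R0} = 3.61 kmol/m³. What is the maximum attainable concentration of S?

Evaluating C_S at t_opt = ln(k₂/k₁)/(k₂−k₁) gives C_{S,max}/C_{R0} = (k₁/k₂)^[k₂/(k₂−k₁)].
= (0.0746/0.321)^(0.321/(0.321−0.0746)) = (0.2324)^(1.303) = 0.1494.
C_{S,max} = 0.1494×3.61 = 0.539 kmol/m³.

0.539 kmol/m³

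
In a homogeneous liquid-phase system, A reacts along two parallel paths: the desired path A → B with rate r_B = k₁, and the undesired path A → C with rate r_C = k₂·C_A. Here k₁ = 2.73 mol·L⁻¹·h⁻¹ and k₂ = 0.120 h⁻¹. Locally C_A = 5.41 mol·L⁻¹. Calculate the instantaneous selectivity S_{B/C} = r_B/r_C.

4.21

S_{B/C} = r_B/r_C = (k₁)/(k₂·C_A) = (k₁/k₂)·C_A⁻¹.
= (2.73) / (0.120×5.410) = 2.730/0.6492 = 4.21.
The undesired path is higher order in A, so low C_A (CSTR or dilute feed) favours B.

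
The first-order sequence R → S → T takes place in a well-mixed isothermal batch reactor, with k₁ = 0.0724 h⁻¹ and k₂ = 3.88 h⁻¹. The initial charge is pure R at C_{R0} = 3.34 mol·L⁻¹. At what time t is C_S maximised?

1.05 h

For first-order series the maximum of C_S occurs at t_opt = ln(k₂/k₁)/(k₂−k₁).
= ln(3.88/0.0724)/(3.88−0.0724) = ln(53.59)/3.808 = 3.981/3.808 = 1.05 h.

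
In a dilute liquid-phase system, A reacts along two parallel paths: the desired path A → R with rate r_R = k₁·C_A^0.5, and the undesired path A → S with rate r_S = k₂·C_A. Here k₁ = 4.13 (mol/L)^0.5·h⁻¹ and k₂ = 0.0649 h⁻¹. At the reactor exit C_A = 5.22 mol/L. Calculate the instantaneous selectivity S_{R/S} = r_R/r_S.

S_{R/S} = r_R/r_S = (k₁·C_A^0.5)/(k₂·C_A) = (k₁/k₂)·C_A^-0.5.
= (4.13×5.220^0.5) / (0.0649×5.220) = 9.436/0.3388 = 27.9.
The undesired path is higher order in A, so low C_A (CSTR or dilute feed) favours R.

27.9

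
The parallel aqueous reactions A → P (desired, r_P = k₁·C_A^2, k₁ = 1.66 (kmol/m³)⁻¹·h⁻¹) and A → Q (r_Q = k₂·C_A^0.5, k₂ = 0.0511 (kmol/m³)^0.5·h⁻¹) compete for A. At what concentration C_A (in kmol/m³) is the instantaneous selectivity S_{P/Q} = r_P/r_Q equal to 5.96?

S_{P/Q} = (k₁/k₂)·C_A^1.5 ⇒ C_A = (S·k₂/k₁)^(1/1.5).
= (5.96×0.0511/1.66)^(0.6667) = (0.1835)^(0.6667) = 0.323 kmol/m³.

0.323 kmol/m³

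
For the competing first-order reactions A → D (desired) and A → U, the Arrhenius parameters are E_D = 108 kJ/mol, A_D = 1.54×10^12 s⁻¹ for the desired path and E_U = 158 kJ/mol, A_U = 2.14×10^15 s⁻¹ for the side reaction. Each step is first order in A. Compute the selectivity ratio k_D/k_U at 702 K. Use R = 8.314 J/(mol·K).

3.78

Since both paths have the same order in A, the concentration cancels and S_{D/U} = k_D/k_U = (A_D/A_U)·exp[(E_U−E_D)/(RT)].
(E_U−E_D)/(RT) = (158−108)×10³/(8.314×702) = 50000/5836 = 8.567.
k_D/k_U = (1.54×10^12/2.14×10^15)·exp(8.567) = 7.196×10^-4 × 5255 = 3.78.
Since E_D < E_U, lowering the temperature improves selectivity toward D.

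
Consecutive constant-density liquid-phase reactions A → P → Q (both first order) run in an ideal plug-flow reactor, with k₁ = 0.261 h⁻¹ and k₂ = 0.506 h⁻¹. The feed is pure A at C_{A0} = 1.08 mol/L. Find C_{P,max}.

0.275 mol/L

Evaluating C_P at τ_opt = ln(k₂/k₁)/(k₂−k₁) gives C_{P,max}/C_{A0} = (k₁/k₂)^[k₂/(k₂−k₁)].
= (0.261/0.506)^(0.506/(0.506−0.261)) = (0.5158)^(2.065) = 0.2548.
C_{P,max} = 0.2548×1.08 = 0.275 mol/L.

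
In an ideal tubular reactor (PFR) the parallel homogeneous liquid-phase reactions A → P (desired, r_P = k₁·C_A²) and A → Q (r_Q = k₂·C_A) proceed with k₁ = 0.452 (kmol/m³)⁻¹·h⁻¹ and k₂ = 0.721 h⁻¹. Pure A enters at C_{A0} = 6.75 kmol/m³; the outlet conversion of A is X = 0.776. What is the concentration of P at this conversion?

3.66 kmol/m³

C_A = C_{A0}(1−X) = 1.512 kmol/m³.
Along a PFR/batch, dC_Q/dC_A = −r_Q/(r_P+r_Q) = −k₂/(k₂+k₁·C_A).
Integrating from C_{A0} to C_A: C_Q = (0.721/0.452)·ln[(0.721+0.452·6.75)/(0.721+0.452·1.51)] = 1.595·ln(3.772/1.404) = 1.576 kmol/m³.
Then C_P = (C_{A0}−C_A) − C_Q = 5.238 − 1.576 = 3.662 kmol/m³.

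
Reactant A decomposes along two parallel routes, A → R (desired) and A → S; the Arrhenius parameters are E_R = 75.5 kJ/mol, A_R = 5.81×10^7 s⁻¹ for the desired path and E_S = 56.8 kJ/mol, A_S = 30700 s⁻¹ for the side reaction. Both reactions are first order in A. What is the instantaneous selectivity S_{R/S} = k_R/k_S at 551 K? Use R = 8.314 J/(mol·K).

Since both paths have the same order in A, the concentration cancels and S_{R/S} = k_R/k_S = (A_R/A_S)·exp[(E_S−E_R)/(RT)].
(E_S−E_R)/(RT) = (56.8−75.5)×10³/(8.314×551) = -18700/4581 = -4.082.
k_R/k_S = (5.81×10^7/30700)·exp(-4.082) = 1893 × 0.01687 = 31.9.

31.9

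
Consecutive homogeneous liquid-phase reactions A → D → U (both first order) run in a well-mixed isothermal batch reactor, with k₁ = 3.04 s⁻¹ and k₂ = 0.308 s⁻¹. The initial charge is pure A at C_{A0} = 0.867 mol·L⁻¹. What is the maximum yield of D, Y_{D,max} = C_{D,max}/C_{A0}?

At the optimum, C_{D,max}/C_{A0} = (k₁/k₂)^[k₂/(k₂−k₁)].
= (3.04/0.308)^(0.308/(0.308−3.04)) = (9.870)^(-0.1127) = 0.7725.

0.773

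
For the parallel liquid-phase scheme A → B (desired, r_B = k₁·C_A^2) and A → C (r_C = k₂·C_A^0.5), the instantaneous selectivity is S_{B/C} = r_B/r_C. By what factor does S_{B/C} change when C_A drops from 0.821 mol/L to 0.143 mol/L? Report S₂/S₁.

S_{B/C} = (k₁/k₂)·C_A^1.5, so S₂/S₁ = (C_{A,2}/C_{A,1})^1.5.
= (0.143/0.821)^1.5 = (0.1742)^1.5 = 0.0727.

0.0727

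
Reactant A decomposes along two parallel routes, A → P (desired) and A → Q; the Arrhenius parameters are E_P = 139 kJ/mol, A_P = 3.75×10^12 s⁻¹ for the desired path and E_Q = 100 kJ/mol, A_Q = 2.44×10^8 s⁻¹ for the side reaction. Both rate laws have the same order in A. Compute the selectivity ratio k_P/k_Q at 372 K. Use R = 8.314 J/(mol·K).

k_P/k_Q = (A_P/A_Q)·exp[−(E_P−E_Q)/(RT)] = (A_P/A_Q)·exp[(E_Q−E_P)/(RT)].
(E_Q−E_P)/(RT) = (100−139)×10³/(8.314×372) = -39000/3093 = -12.61.
k_P/k_Q = (3.75×10^12/2.44×10^8)·exp(-12.61) = 15369 × 3.339×10^-6 = 0.0513.

0.0513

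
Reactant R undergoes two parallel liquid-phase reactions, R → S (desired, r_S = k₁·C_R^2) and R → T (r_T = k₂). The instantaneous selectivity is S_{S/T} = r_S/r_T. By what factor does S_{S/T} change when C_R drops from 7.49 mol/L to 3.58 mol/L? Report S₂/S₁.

S_{S/T} = (k₁/k₂)·C_R^2, so S₂/S₁ = (C_{R,2}/C_{R,1})^2.
= (3.58/7.49)^2 = (0.4780)^2 = 0.228.

0.228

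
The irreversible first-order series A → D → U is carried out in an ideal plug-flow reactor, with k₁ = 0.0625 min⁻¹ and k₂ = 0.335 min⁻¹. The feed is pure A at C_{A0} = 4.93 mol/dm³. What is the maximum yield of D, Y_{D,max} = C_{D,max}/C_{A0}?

For a first-order series the maximum intermediate yield is C_{D,max}/C_{A0} = (k₁/k₂)^[k₂/(k₂−k₁)].
= (0.0625/0.335)^(0.335/(0.335−0.0625)) = (0.1866)^(1.229) = 0.1269.

0.127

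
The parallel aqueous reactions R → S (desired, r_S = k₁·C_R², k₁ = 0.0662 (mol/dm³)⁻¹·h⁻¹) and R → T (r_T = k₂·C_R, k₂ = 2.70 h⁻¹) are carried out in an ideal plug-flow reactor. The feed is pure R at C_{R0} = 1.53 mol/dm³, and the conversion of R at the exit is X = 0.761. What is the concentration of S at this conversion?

C_R = C_{R0}(1−X) = 0.3657 mol/dm³.
Along a PFR/batch, dC_T/dC_R = −r_T/(r_S+r_T) = −k₂/(k₂+k₁·C_R).
Integrating from C_{R0} to C_R: C_T = (2.70/0.0662)·ln[(2.70+0.0662·1.53)/(2.70+0.0662·0.366)] = 40.79·ln(2.801/2.724) = 1.138 mol/dm³.
Then C_S = (C_{R0}−C_R) − C_T = 1.164 − 1.138 = 0.02637 mol/dm³.

0.0264 mol/dm³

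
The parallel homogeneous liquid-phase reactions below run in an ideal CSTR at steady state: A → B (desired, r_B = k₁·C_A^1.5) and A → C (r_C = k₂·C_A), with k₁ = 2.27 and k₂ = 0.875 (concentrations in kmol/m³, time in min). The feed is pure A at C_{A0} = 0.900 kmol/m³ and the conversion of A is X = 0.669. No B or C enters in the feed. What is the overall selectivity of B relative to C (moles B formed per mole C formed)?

Exit C_A = C_{A0}(1−X) = 0.900×0.331 = 0.2979 kmol/m³.
In a CSTR the entire volume is at exit conditions, so r_B = 2.27×0.2979^1.5 = 0.3691 and r_C = 0.875×0.2979 = 0.2607.
Overall selectivity = C_B/C_C = r_Bτ/(r_Cτ) = r_B/r_C = 1.42.

1.42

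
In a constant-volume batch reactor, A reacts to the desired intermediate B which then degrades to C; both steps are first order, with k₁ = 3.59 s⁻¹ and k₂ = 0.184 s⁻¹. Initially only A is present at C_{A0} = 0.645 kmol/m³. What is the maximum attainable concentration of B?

For a first-order series the maximum intermediate yield is C_{B,max}/C_{A0} = (k₁/k₂)^[k₂/(k₂−k₁)].
= (3.59/0.184)^(0.184/(0.184−3.59)) = (19.51)^(-0.05402) = 0.8517.
C_{B,max} = 0.8517×0.645 = 0.549 kmol/m³.

0.549 kmol/m³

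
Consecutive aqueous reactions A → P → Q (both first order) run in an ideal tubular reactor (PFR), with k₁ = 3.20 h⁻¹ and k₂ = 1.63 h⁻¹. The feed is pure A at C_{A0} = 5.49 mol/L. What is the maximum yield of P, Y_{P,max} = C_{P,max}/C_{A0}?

0.496

For a first-order series the maximum intermediate yield is C_{P,max}/C_{A0} = (k₁/k₂)^[k₂/(k₂−k₁)].
= (3.20/1.63)^(1.63/(1.63−3.20)) = (1.963)^(-1.038) = 0.4964.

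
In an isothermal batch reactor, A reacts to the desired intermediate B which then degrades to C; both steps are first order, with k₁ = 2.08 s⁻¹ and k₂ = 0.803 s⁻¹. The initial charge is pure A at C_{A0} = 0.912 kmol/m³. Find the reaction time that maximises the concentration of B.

0.745 s

Setting dC_B/dt = 0 gives t_opt = ln(k₂/k₁)/(k₂−k₁).
= ln(0.803/2.08)/(0.803−2.08) = ln(0.3861)/-1.277 = -0.9518/-1.277 = 0.745 s.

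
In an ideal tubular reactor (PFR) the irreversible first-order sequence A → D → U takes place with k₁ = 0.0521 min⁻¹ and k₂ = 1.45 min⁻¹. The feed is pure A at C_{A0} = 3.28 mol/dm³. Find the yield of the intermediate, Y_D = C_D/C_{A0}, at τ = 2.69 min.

The intermediate concentration in a first-order A→B→C sequence is C_D = k₁C_{A0}(e^(−k₁τ) − e^(−k₂τ))/(k₂−k₁).
e^(−k₁τ) = e^(−0.0521×2.69) = e^(−0.1401) = 0.8692; e^(−k₂τ) = e^(−3.900) = 0.02023.
C_D = 0.0521×3.28/(1.45−0.0521) × (0.8692−0.02023) = 0.1222×0.8490 = 0.1038 mol/dm³.
Y_D = C_D/C_{A0} = 0.1038/3.28 = 0.0316.

0.0316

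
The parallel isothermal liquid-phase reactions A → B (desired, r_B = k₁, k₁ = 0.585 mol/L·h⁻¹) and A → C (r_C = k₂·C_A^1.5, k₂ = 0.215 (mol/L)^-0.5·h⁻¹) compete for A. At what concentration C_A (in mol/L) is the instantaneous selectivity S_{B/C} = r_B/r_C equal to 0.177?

S_{B/C} = (k₁/k₂)·C_A^-1.5 ⇒ C_A = (S·k₂/k₁)^(1/(-1.5)).
= (0.177×0.215/0.585)^(-0.6667) = (0.06505)^(-0.6667) = 6.18 mol/L.

6.18 mol/L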